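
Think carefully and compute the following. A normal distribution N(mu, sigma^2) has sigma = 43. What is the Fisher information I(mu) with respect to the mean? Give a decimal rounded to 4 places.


The Fisher information for the mean of a normal distribution is I(mu) = 1/sigma^2.
sigma = 43, so sigma^2 = 1849.
I(mu) = 1/1849 = 0.0005

0.0005


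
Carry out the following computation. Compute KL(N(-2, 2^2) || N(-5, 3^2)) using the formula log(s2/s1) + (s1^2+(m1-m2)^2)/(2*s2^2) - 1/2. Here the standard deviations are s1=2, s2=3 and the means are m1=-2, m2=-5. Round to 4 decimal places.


KL divergence between normal distributions:
KL = log(s2/s1) + (s1^2 + (m1-m2)^2)/(2*s2^2) - 1/2.
log(3/2) = 0.405465.
(2^2 + (-2--5)^2)/(2*3^2) = (4 + 9)/18 = 0.722222.
KL = 0.405465 + 0.722222 - 0.5 = 0.6277

0.6277


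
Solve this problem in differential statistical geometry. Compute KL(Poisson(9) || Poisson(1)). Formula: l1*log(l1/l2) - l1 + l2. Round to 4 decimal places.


KL divergence for Poisson:
KL = l1*log(l1/l2) - l1 + l2.
l1 = 9, l2 = 1.
log(9/1) = 2.197225.
l1*log(l1/l2) = 9 * 2.197225 = 19.775021.
KL = 19.775021 - 9 + 1 = 11.7750

11.7750


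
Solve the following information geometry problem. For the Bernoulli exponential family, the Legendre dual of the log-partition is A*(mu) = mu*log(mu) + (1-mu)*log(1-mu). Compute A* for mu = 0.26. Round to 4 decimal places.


Legendre transform for Bernoulli:
A*(mu) = mu*log(mu) + (1-mu)*log(1-mu).
mu = 0.26, 1-mu = 0.74.
mu*log(mu) = 0.26*log(0.26) = -0.350239.
(1-mu)*log(1-mu) = 0.74*log(0.74) = -0.222818.
A* = -0.350239 + -0.222818 = -0.5731

-0.5731


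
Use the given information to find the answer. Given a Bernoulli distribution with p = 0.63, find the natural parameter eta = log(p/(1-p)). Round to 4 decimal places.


Natural parameter for Bernoulli: eta = log(p/(1-p)).
p = 0.63, 1-p = 0.37.
p/(1-p) = 1.702703.
eta = log(1.702703) = 0.5322

0.5322


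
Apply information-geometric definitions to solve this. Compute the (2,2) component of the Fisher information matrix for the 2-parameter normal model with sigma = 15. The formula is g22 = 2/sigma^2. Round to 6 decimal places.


For the 2-parameter normal family, the Fisher metric has:
  g11 = 1/sigma^2, g22 = 2/sigma^2.
sigma = 15, sigma^2 = 225.
g22 = 0.008889

0.008889


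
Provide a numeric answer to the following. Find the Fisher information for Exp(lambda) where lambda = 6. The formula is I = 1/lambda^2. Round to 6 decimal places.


Fisher information for exponential: I(lambda) = 1/lambda^2.
lambda = 6, lambda^2 = 36.
I = 1/36 = 0.027778

0.027778


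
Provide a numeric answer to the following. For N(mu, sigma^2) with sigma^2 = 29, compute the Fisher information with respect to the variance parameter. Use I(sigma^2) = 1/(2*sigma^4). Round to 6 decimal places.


Fisher information for variance: I(sigma^2) = 1/(2*sigma^4).
sigma^2 = 29, so sigma^4 = 841.
I = 1/(2*841) = 1/1682 = 0.000595

0.000595


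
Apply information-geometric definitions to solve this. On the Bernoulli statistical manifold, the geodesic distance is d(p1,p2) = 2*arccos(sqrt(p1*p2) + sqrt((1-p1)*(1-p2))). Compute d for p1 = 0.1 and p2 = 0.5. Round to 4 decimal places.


Geodesic distance on Bernoulli manifold:
d(p1,p2) = 2*arccos(sqrt(p1*p2) + sqrt((1-p1)*(1-p2))).
sqrt(p1*p2) = sqrt(0.1*0.5) = 0.223607.
sqrt((1-p1)*(1-p2)) = sqrt(0.9*0.5) = 0.67082.
arg = 0.223607 + 0.67082 = 0.894427.
d = 2*arccos(0.894427) = 0.9273

0.9273


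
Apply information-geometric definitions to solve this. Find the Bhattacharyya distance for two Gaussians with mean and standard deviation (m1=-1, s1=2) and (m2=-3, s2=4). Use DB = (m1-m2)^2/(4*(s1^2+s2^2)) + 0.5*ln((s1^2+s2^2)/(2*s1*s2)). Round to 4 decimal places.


Bhattacharyya distance between two Gaussians:
DB = (m1-m2)^2/(4*(s1^2+s2^2)) + (1/2)*ln((s1^2+s2^2)/(2*s1*s2)).
(m1-m2)^2 = (2)^2 = 4.
s1^2+s2^2 = 4 + 16 = 20.
term1 = 4/80 = 0.05.
term2 = 0.5*ln(20/16.0) = 0.111572.
DB = 0.05 + 0.111572 = 0.1616

0.1616


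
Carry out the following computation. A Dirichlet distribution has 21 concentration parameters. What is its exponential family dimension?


Exponential family dimension calculation:
Dirichlet with 21 components has 21 natural parameters.

21


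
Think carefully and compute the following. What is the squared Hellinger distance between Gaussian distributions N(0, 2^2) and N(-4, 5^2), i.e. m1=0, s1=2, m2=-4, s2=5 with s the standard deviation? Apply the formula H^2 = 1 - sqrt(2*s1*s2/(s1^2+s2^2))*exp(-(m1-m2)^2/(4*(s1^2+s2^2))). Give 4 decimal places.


Squared Hellinger distance for Gaussians:
H^2 = 1 - sqrt(2*s1*s2/(s1^2+s2^2)) * exp(-(m1-m2)^2/(4*(s1^2+s2^2))).
s1^2 = 4, s2^2 = 25, s1^2+s2^2 = 29.
sqrt(2*2*5/(29)) = 0.830455.
(m1-m2)^2 = (4)^2 = 16.
exp(-16/(4*29)) = exp(-0.137931) = 0.871159.
H^2 = 1 - 0.830455*0.871159 = 0.2765

0.2765


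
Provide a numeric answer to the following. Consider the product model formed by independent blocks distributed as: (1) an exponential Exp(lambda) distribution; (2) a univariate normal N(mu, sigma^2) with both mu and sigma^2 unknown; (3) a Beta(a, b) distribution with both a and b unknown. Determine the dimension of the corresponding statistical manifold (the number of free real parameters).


The dimension of a statistical manifold equals the number of free
(independent) real parameters of the model. For a product of independent
blocks the parameter counts add.
- exponential (lambda): 1.
- normal (mu, sigma^2): 2.
- Beta (a, b): 2.
Total = 1 + 2 + 2 = 5.
Dimension = 5

5


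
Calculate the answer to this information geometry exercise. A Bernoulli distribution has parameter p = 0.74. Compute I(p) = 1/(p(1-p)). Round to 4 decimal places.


For Bernoulli(p), Fisher information is I(p) = 1/(p*(1-p)).
p = 0.74, 1-p = 0.26.
p*(1-p) = 0.1924.
I(p) = 1/0.1924 = 5.1975

5.1975


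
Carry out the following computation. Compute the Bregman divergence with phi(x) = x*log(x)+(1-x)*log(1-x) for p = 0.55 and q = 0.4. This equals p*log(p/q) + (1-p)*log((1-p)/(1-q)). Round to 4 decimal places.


Bregman divergence with negative entropy generator:
D = p*log(p/q) + (1-p)*log((1-p)/(1-q)).
p = 0.55, q = 0.4.
p*log(p/q) = 0.55*log(0.55/0.4) = 0.17515.
(1-p)*log((1-p)/(1-q)) = 0.45*log(0.45/0.6) = -0.129457.
D = 0.17515 + -0.129457 = 0.0457

0.0457


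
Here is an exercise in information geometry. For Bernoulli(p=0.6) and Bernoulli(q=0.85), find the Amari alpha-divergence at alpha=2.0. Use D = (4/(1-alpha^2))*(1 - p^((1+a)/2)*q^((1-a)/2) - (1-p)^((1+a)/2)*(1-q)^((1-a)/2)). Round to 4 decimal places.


Amari alpha-divergence:
D = (4/(1-alpha^2))*(1 - p^((1+a)/2)*q^((1-a)/2) - (1-p)^((1+a)/2)*(1-q)^((1-a)/2)).
alpha = 2.0, p = 0.6, q = 0.85.
e1 = (1+alpha)/2 = 1.5, e2 = (1-alpha)/2 = -0.5.
t1 = p^e1 * q^e2 = 0.6^1.5 * 0.85^-0.5 = 0.504101.
t2 = (1-p)^e1 * (1-q)^e2 = 0.4^1.5 * 0.15^-0.5 = 0.653197.
4/(1-alpha^2) = -1.333333.
D = -1.333333*(1 - 0.504101 - 0.653197) = 0.2097

0.2097


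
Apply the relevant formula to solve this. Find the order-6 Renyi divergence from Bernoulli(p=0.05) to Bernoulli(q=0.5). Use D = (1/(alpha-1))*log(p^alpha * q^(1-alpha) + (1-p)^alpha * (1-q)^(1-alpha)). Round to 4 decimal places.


Renyi divergence of order alpha between Bernoulli distributions:
D = (1/(alpha-1))*log(p^alpha * q^(1-alpha) + (1-p)^alpha * (1-q)^(1-alpha)).
alpha = 6, p = 0.05, q = 0.5.
p^alpha * q^(1-alpha) = 0.05^6 * 0.5^-5 = 1e-06.
(1-p)^alpha * (1-q)^(1-alpha) = 0.95^6 * 0.5^-5 = 23.52294.
sum = 1e-06 + 23.52294 = 23.522941.
D = (1/5)*log(23.522941) = 0.6316

0.6316


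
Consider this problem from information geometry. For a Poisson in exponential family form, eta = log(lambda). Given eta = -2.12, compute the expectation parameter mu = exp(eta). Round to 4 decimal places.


Expectation parameter for Poisson exponential family:
mu = exp(eta).
eta = -2.12.
mu = exp(-2.12) = 0.1200

0.1200


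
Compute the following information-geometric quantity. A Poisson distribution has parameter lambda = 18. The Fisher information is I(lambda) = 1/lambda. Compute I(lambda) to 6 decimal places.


Fisher information for Poisson: I(lambda) = 1/lambda.
lambda = 18.
I(lambda) = 1/18 = 0.055556

0.055556


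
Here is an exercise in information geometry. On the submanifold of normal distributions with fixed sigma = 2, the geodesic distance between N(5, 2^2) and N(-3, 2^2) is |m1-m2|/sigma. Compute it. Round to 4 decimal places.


On the fixed-variance normal subfamily, geodesic distance = |m1-m2|/sigma.
|5 - -3| = 8.
sigma = 2.
d = 8/2 = 4.0000

4.0000


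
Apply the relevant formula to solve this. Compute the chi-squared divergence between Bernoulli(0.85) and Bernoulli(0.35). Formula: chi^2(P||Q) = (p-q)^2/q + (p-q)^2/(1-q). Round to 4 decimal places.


Chi-squared divergence between Bernoulli distributions:
chi^2 = (p-q)^2/q + (p-q)^2/(1-q).
p = 0.85, q = 0.35, p-q = 0.5.
(p-q)^2 = 0.25.
term1 = 0.25/0.35 = 0.714286.
term2 = 0.25/0.65 = 0.384615.
chi^2 = 0.714286 + 0.384615 = 1.0989

1.0989


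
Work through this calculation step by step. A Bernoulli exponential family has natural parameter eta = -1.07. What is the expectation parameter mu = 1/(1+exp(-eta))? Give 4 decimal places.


Dual coordinate (expectation parameter) for Bernoulli:
mu = 1/(1+exp(-eta)).
eta = -1.07.
exp(-eta) = exp(1.07) = 2.915379.
mu = 1/(1+2.915379) = 0.2554

0.2554


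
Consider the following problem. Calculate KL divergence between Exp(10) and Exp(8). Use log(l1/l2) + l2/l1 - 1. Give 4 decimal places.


KL divergence for exponential family:
KL = log(l1/l2) + l2/l1 - 1.
log(10/8) = 0.223144.
8/10 = 0.8.
KL = 0.223144 + 0.8 - 1 = 0.0231

0.0231


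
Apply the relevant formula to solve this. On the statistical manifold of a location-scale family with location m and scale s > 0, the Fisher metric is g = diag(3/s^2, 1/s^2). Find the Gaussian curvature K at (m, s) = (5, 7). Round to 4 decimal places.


The metric has the form g = (A dm^2 + B ds^2)/s^2 with A = 3, B = 1.
Substitute u = sqrt(A/B)*m: g = B*(du^2 + ds^2)/s^2, i.e. B times the
Poincare upper half-plane metric, which has constant Gaussian curvature -1.
Scaling a 2D metric by a constant c divides the Gaussian curvature by c,
so K = -1/B = -1/(1) = -1.0000 everywhere (the point (m, s) = (5, 7) is irrelevant:
the curvature is constant).
The requested Gaussian curvature is K = -1.0000.

-1.0000


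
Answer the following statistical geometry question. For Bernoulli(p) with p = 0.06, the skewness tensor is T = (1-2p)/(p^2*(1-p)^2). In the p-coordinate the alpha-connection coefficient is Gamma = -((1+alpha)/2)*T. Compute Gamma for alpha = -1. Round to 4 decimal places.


Skewness (Amari-Chentsov) tensor: T = (1-2p)/(p^2*(1-p)^2).
p = 0.06, 1-2p = 0.88, p^2 = 0.0036, (1-p)^2 = 0.8836.
T = 0.88/(0.0036 * 0.8836) = 276.646044.
In the p-coordinate, Gamma^(alpha) = Gamma^(0) - (alpha/2)*T with Gamma^(0) = (1/2)*g'(p) = -T/2,
so Gamma^(alpha) = -((1+alpha)/2)*T.
alpha = -1, -(1+alpha)/2 = 0.0.
Gamma = 0.0 * 276.646044 = 0.0000

0.0000


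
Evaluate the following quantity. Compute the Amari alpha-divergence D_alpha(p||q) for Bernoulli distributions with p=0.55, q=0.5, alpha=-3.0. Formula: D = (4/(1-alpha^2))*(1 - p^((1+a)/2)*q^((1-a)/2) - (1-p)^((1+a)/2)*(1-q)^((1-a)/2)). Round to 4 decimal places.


Amari alpha-divergence:
D = (4/(1-alpha^2))*(1 - p^((1+a)/2)*q^((1-a)/2) - (1-p)^((1+a)/2)*(1-q)^((1-a)/2)).
alpha = -3.0, p = 0.55, q = 0.5.
e1 = (1+alpha)/2 = -1.0, e2 = (1-alpha)/2 = 2.0.
t1 = p^e1 * q^e2 = 0.55^-1.0 * 0.5^2.0 = 0.454545.
t2 = (1-p)^e1 * (1-q)^e2 = 0.45^-1.0 * 0.5^2.0 = 0.555556.
4/(1-alpha^2) = -0.5.
D = -0.5*(1 - 0.454545 - 0.555556) = 0.0051

0.0051


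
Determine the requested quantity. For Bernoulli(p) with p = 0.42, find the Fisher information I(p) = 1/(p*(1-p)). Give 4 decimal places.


For Bernoulli(p), Fisher information is I(p) = 1/(p*(1-p)).
p = 0.42, 1-p = 0.58.
p*(1-p) = 0.2436.
I(p) = 1/0.2436 = 4.1051

4.1051


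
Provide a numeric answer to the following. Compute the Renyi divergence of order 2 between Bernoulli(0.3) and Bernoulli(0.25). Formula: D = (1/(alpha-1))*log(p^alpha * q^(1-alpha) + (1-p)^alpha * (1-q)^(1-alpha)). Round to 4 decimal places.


Renyi divergence of order alpha between Bernoulli distributions:
D = (1/(alpha-1))*log(p^alpha * q^(1-alpha) + (1-p)^alpha * (1-q)^(1-alpha)).
alpha = 2, p = 0.3, q = 0.25.
p^alpha * q^(1-alpha) = 0.3^2 * 0.25^-1 = 0.36.
(1-p)^alpha * (1-q)^(1-alpha) = 0.7^2 * 0.75^-1 = 0.653333.
sum = 0.36 + 0.653333 = 1.013333.
D = (1/1)*log(1.013333) = 0.0132

0.0132


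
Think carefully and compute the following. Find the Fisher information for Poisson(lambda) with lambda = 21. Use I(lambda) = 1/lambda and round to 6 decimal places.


Fisher information for Poisson: I(lambda) = 1/lambda.
lambda = 21.
I(lambda) = 1/21 = 0.047619

0.047619


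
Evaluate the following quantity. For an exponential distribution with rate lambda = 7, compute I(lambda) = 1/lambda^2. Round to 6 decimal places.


Fisher information for exponential: I(lambda) = 1/lambda^2.
lambda = 7, lambda^2 = 49.
I = 1/49 = 0.020408

0.020408


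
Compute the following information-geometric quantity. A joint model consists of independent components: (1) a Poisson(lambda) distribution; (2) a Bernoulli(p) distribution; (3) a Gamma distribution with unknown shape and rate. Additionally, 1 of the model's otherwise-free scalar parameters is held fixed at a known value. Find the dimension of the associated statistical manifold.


The dimension of a statistical manifold equals the number of free
(independent) real parameters of the model. For a product of independent
blocks the parameter counts add.
- Poisson (lambda): 1.
- Bernoulli (p): 1.
- Gamma (shape, rate): 2.
Total = 1 + 1 + 2 = 4.
1 parameter(s) fixed at known values: 4 - 1 = 3.
Dimension = 3

3


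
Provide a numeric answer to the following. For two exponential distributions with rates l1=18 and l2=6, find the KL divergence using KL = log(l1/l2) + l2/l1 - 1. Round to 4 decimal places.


KL divergence for exponential family:
KL = log(l1/l2) + l2/l1 - 1.
log(18/6) = 1.098612.
6/18 = 0.333333.
KL = 1.098612 + 0.333333 - 1 = 0.4319

0.4319


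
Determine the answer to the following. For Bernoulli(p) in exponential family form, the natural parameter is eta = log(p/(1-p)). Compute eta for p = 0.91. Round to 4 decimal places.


Natural parameter for Bernoulli: eta = log(p/(1-p)).
p = 0.91, 1-p = 0.09.
p/(1-p) = 10.111111.
eta = log(10.111111) = 2.3136

2.3136


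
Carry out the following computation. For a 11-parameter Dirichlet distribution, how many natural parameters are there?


Exponential family dimension calculation:
Dirichlet with 11 components has 11 natural parameters.

11


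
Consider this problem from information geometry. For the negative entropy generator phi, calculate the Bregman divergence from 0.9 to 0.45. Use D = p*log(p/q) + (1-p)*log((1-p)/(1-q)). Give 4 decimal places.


Bregman divergence with negative entropy generator:
D = p*log(p/q) + (1-p)*log((1-p)/(1-q)).
p = 0.9, q = 0.45.
p*log(p/q) = 0.9*log(0.9/0.45) = 0.623832.
(1-p)*log((1-p)/(1-q)) = 0.1*log(0.1/0.55) = -0.170475.
D = 0.623832 + -0.170475 = 0.4534

0.4534


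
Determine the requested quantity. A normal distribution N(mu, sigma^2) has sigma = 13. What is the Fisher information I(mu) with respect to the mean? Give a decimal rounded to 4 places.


The Fisher information for the mean of a normal distribution is I(mu) = 1/sigma^2.
sigma = 13, so sigma^2 = 169.
I(mu) = 1/169 = 0.0059

0.0059


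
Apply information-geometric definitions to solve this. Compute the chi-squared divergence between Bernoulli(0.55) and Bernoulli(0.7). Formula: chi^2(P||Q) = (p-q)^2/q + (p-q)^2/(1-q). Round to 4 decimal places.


Chi-squared divergence between Bernoulli distributions:
chi^2 = (p-q)^2/q + (p-q)^2/(1-q).
p = 0.55, q = 0.7, p-q = -0.15.
(p-q)^2 = 0.0225.
term1 = 0.0225/0.7 = 0.032143.
term2 = 0.0225/0.3 = 0.075.
chi^2 = 0.032143 + 0.075 = 0.1071

0.1071


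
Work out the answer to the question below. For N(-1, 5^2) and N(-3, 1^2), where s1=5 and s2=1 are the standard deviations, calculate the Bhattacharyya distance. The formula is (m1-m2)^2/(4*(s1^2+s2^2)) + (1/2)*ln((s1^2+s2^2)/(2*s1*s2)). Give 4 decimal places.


Bhattacharyya distance between two Gaussians:
DB = (m1-m2)^2/(4*(s1^2+s2^2)) + (1/2)*ln((s1^2+s2^2)/(2*s1*s2)).
(m1-m2)^2 = (2)^2 = 4.
s1^2+s2^2 = 25 + 1 = 26.
term1 = 4/104 = 0.038462.
term2 = 0.5*ln(26/10.0) = 0.477756.
DB = 0.038462 + 0.477756 = 0.5162

0.5162


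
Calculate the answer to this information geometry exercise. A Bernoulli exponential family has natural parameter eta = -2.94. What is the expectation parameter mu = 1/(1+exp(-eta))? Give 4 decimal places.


Dual coordinate (expectation parameter) for Bernoulli:
mu = 1/(1+exp(-eta)).
eta = -2.94.
exp(-eta) = exp(2.94) = 18.915846.
mu = 1/(1+18.915846) = 0.0502

0.0502


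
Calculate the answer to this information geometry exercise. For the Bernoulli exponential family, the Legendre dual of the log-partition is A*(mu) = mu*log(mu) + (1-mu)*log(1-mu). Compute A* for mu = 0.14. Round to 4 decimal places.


Legendre transform for Bernoulli:
A*(mu) = mu*log(mu) + (1-mu)*log(1-mu).
mu = 0.14, 1-mu = 0.86.
mu*log(mu) = 0.14*log(0.14) = -0.275256.
(1-mu)*log(1-mu) = 0.86*log(0.86) = -0.129708.
A* = -0.275256 + -0.129708 = -0.4050

-0.4050


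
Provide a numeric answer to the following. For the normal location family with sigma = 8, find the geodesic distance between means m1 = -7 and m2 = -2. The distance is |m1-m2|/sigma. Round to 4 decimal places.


On the fixed-variance normal subfamily, geodesic distance = |m1-m2|/sigma.
|-7 - -2| = 5.
sigma = 8.
d = 5/8 = 0.6250

0.6250


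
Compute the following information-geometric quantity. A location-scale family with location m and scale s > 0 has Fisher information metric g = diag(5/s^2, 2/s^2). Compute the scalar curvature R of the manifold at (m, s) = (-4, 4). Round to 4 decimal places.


The metric has the form g = (A dm^2 + B ds^2)/s^2 with A = 5, B = 2.
Substitute u = sqrt(A/B)*m: g = B*(du^2 + ds^2)/s^2, i.e. B times the
Poincare upper half-plane metric, which has constant Gaussian curvature -1.
Scaling a 2D metric by a constant c divides the Gaussian curvature by c,
so K = -1/B = -1/(2) = -0.5000 everywhere (the point (m, s) = (-4, 4) is irrelevant:
the curvature is constant).
Scalar curvature in dimension 2: R = 2K = -2/(2) = -1.0000.

-1.0000


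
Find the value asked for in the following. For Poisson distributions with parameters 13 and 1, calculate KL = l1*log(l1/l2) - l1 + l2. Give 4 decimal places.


KL divergence for Poisson:
KL = l1*log(l1/l2) - l1 + l2.
l1 = 13, l2 = 1.
log(13/1) = 2.564949.
l1*log(l1/l2) = 13 * 2.564949 = 33.344342.
KL = 33.344342 - 13 + 1 = 21.3443

21.3443


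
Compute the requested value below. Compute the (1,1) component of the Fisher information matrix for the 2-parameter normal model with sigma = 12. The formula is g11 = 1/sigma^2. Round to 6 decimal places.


For the 2-parameter normal family, the Fisher metric has:
  g11 = 1/sigma^2, g22 = 2/sigma^2.
sigma = 12, sigma^2 = 144.
g11 = 0.006944

0.006944


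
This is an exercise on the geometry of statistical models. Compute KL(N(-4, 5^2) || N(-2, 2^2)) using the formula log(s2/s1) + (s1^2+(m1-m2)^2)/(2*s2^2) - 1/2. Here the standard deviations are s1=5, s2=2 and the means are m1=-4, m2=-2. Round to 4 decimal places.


KL divergence between normal distributions:
KL = log(s2/s1) + (s1^2 + (m1-m2)^2)/(2*s2^2) - 1/2.
log(2/5) = -0.916291.
(5^2 + (-4--2)^2)/(2*2^2) = (25 + 4)/8 = 3.625.
KL = -0.916291 + 3.625 - 0.5 = 2.2087

2.2087


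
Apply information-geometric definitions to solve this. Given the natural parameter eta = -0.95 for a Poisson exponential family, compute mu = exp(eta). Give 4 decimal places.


Expectation parameter for Poisson exponential family:
mu = exp(eta).
eta = -0.95.
mu = exp(-0.95) = 0.3867

0.3867


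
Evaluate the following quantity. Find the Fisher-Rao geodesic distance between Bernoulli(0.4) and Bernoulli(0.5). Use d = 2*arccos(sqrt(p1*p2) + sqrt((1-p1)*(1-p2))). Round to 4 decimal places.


Geodesic distance on Bernoulli manifold:
d(p1,p2) = 2*arccos(sqrt(p1*p2) + sqrt((1-p1)*(1-p2))).
sqrt(p1*p2) = sqrt(0.4*0.5) = 0.447214.
sqrt((1-p1)*(1-p2)) = sqrt(0.6*0.5) = 0.547723.
arg = 0.447214 + 0.547723 = 0.994936.
d = 2*arccos(0.994936) = 0.2014

0.2014


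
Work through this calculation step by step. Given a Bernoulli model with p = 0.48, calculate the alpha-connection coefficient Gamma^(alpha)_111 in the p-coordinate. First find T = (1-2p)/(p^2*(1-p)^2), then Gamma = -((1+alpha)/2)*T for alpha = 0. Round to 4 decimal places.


Skewness (Amari-Chentsov) tensor: T = (1-2p)/(p^2*(1-p)^2).
p = 0.48, 1-2p = 0.04, p^2 = 0.2304, (1-p)^2 = 0.2704.
T = 0.04/(0.2304 * 0.2704) = 0.642053.
In the p-coordinate, Gamma^(alpha) = Gamma^(0) - (alpha/2)*T with Gamma^(0) = (1/2)*g'(p) = -T/2,
so Gamma^(alpha) = -((1+alpha)/2)*T.
alpha = 0, -(1+alpha)/2 = -0.5.
Gamma = -0.5 * 0.642053 = -0.3210

-0.3210


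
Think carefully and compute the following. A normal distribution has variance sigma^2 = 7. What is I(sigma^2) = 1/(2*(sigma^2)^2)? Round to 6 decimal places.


Fisher information for variance: I(sigma^2) = 1/(2*sigma^4).
sigma^2 = 7, so sigma^4 = 49.
I = 1/(2*49) = 1/98 = 0.010204

0.010204


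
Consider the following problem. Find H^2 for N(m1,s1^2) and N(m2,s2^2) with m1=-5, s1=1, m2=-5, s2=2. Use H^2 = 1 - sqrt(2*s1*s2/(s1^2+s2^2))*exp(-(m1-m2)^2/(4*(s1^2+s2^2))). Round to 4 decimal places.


Squared Hellinger distance for Gaussians:
H^2 = 1 - sqrt(2*s1*s2/(s1^2+s2^2)) * exp(-(m1-m2)^2/(4*(s1^2+s2^2))).
s1^2 = 1, s2^2 = 4, s1^2+s2^2 = 5.
sqrt(2*1*2/(5)) = 0.894427.
(m1-m2)^2 = (0)^2 = 0.
exp(-0/(4*5)) = exp(0.0) = 1.0.
H^2 = 1 - 0.894427*1.0 = 0.1056

0.1056


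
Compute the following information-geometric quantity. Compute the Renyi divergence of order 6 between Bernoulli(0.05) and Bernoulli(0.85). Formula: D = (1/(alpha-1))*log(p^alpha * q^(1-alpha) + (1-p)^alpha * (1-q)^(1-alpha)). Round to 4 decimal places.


Renyi divergence of order alpha between Bernoulli distributions:
D = (1/(alpha-1))*log(p^alpha * q^(1-alpha) + (1-p)^alpha * (1-q)^(1-alpha)).
alpha = 6, p = 0.05, q = 0.85.
p^alpha * q^(1-alpha) = 0.05^6 * 0.85^-5 = 0.0.
(1-p)^alpha * (1-q)^(1-alpha) = 0.95^6 * 0.15^-5 = 9680.222428.
sum = 0.0 + 9680.222428 = 9680.222428.
D = (1/5)*log(9680.222428) = 1.8356

1.8356


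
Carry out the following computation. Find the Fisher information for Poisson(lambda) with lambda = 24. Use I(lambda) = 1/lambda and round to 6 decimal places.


Fisher information for Poisson: I(lambda) = 1/lambda.
lambda = 24.
I(lambda) = 1/24 = 0.041667

0.041667


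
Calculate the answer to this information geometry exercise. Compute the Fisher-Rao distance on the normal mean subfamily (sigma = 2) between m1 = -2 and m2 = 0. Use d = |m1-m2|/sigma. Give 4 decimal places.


On the fixed-variance normal subfamily, geodesic distance = |m1-m2|/sigma.
|-2 - 0| = 2.
sigma = 2.
d = 2/2 = 1.0000

1.0000


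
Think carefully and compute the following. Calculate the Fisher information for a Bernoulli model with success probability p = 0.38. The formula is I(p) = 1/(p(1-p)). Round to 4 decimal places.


For Bernoulli(p), Fisher information is I(p) = 1/(p*(1-p)).
p = 0.38, 1-p = 0.62.
p*(1-p) = 0.2356.
I(p) = 1/0.2356 = 4.2445

4.2445


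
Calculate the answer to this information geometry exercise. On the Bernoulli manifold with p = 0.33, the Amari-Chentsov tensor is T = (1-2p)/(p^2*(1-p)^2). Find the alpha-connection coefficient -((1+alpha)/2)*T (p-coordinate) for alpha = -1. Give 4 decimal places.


Skewness (Amari-Chentsov) tensor: T = (1-2p)/(p^2*(1-p)^2).
p = 0.33, 1-2p = 0.34, p^2 = 0.1089, (1-p)^2 = 0.4489.
T = 0.34/(0.1089 * 0.4489) = 6.955069.
In the p-coordinate, Gamma^(alpha) = Gamma^(0) - (alpha/2)*T with Gamma^(0) = (1/2)*g'(p) = -T/2,
so Gamma^(alpha) = -((1+alpha)/2)*T.
alpha = -1, -(1+alpha)/2 = 0.0.
Gamma = 0.0 * 6.955069 = 0.0000

0.0000


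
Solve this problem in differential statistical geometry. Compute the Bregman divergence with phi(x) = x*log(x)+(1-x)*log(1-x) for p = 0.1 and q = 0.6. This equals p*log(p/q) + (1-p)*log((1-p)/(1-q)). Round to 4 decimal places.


Bregman divergence with negative entropy generator:
D = p*log(p/q) + (1-p)*log((1-p)/(1-q)).
p = 0.1, q = 0.6.
p*log(p/q) = 0.1*log(0.1/0.6) = -0.179176.
(1-p)*log((1-p)/(1-q)) = 0.9*log(0.9/0.4) = 0.729837.
D = -0.179176 + 0.729837 = 0.5507

0.5507


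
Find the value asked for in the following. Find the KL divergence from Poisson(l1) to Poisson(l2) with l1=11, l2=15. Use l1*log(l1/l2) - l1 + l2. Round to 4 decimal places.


KL divergence for Poisson:
KL = l1*log(l1/l2) - l1 + l2.
l1 = 11, l2 = 15.
log(11/15) = -0.310155.
l1*log(l1/l2) = 11 * -0.310155 = -3.411704.
KL = -3.411704 - 11 + 15 = 0.5883

0.5883


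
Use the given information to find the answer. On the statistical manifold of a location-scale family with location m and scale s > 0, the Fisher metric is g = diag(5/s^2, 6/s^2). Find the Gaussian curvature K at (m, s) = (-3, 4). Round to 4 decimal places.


The metric has the form g = (A dm^2 + B ds^2)/s^2 with A = 5, B = 6.
Substitute u = sqrt(A/B)*m: g = B*(du^2 + ds^2)/s^2, i.e. B times the
Poincare upper half-plane metric, which has constant Gaussian curvature -1.
Scaling a 2D metric by a constant c divides the Gaussian curvature by c,
so K = -1/B = -1/(6) = -0.1667 everywhere (the point (m, s) = (-3, 4) is irrelevant:
the curvature is constant).
The requested Gaussian curvature is K = -0.1667.

-0.1667


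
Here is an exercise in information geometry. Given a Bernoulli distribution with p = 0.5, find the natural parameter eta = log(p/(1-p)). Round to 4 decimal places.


Natural parameter for Bernoulli: eta = log(p/(1-p)).
p = 0.5, 1-p = 0.5.
p/(1-p) = 1.0.
eta = log(1.0) = 0.0000

0.0000


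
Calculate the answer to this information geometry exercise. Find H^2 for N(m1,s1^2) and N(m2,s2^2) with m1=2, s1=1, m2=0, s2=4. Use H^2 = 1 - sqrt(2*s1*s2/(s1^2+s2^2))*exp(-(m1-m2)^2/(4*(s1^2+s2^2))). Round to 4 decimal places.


Squared Hellinger distance for Gaussians:
H^2 = 1 - sqrt(2*s1*s2/(s1^2+s2^2)) * exp(-(m1-m2)^2/(4*(s1^2+s2^2))).
s1^2 = 1, s2^2 = 16, s1^2+s2^2 = 17.
sqrt(2*1*4/(17)) = 0.685994.
(m1-m2)^2 = (2)^2 = 4.
exp(-4/(4*17)) = exp(-0.058824) = 0.942873.
H^2 = 1 - 0.685994*0.942873 = 0.3532

0.3532


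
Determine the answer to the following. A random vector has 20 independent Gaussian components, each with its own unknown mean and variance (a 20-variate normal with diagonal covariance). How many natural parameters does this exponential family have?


Exponential family dimension calculation:
Each univariate normal has two natural parameters (mu/sigma^2 and -1/(2 sigma^2)).
With 20 independent components, dim = 2 * 20 = 40.

40


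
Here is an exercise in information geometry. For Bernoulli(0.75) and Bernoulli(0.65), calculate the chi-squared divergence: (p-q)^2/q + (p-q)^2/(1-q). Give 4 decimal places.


Chi-squared divergence between Bernoulli distributions:
chi^2 = (p-q)^2/q + (p-q)^2/(1-q).
p = 0.75, q = 0.65, p-q = 0.1.
(p-q)^2 = 0.01.
term1 = 0.01/0.65 = 0.015385.
term2 = 0.01/0.35 = 0.028571.
chi^2 = 0.015385 + 0.028571 = 0.0440

0.0440


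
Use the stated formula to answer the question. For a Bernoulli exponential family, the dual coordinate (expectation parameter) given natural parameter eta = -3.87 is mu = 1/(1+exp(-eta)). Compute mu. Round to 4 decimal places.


Dual coordinate (expectation parameter) for Bernoulli:
mu = 1/(1+exp(-eta)).
eta = -3.87.
exp(-eta) = exp(3.87) = 47.942386.
mu = 1/(1+47.942386) = 0.0204

0.0204


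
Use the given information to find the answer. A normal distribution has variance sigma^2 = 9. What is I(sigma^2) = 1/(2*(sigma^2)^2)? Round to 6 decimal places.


Fisher information for variance: I(sigma^2) = 1/(2*sigma^4).
sigma^2 = 9, so sigma^4 = 81.
I = 1/(2*81) = 1/162 = 0.006173

0.006173


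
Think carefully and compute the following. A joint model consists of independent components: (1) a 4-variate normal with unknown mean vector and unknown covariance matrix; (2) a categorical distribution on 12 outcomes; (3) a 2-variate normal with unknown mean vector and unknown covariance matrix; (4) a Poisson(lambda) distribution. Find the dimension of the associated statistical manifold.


The dimension of a statistical manifold equals the number of free
(independent) real parameters of the model. For a product of independent
blocks the parameter counts add.
- 4-variate normal: 4 (mean) + 4*5/2 = 10 (symmetric covariance) = 14.
- categorical on 12 outcomes (probabilities sum to 1): 12-1 = 11.
- 2-variate normal: 2 (mean) + 2*3/2 = 3 (symmetric covariance) = 5.
- Poisson (lambda): 1.
Total = 14 + 11 + 5 + 1 = 31.
Dimension = 31

31


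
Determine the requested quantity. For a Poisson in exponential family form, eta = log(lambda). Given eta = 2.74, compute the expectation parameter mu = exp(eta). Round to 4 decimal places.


Expectation parameter for Poisson exponential family:
mu = exp(eta).
eta = 2.74.
mu = exp(2.74) = 15.4870

15.4870


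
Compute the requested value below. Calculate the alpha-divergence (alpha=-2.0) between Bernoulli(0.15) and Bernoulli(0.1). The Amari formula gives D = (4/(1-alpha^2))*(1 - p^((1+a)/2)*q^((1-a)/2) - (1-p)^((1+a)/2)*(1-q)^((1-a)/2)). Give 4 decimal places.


Amari alpha-divergence:
D = (4/(1-alpha^2))*(1 - p^((1+a)/2)*q^((1-a)/2) - (1-p)^((1+a)/2)*(1-q)^((1-a)/2)).
alpha = -2.0, p = 0.15, q = 0.1.
e1 = (1+alpha)/2 = -0.5, e2 = (1-alpha)/2 = 1.5.
t1 = p^e1 * q^e2 = 0.15^-0.5 * 0.1^1.5 = 0.08165.
t2 = (1-p)^e1 * (1-q)^e2 = 0.85^-0.5 * 0.9^1.5 = 0.926092.
4/(1-alpha^2) = -1.333333.
D = -1.333333*(1 - 0.08165 - 0.926092) = 0.0103

0.0103


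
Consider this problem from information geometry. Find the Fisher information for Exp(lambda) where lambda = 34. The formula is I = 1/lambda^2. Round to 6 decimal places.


Fisher information for exponential: I(lambda) = 1/lambda^2.
lambda = 34, lambda^2 = 1156.
I = 1/1156 = 0.000865

0.000865


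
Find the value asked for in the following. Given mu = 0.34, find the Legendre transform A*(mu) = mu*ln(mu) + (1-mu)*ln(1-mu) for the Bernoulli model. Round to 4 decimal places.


Legendre transform for Bernoulli:
A*(mu) = mu*log(mu) + (1-mu)*log(1-mu).
mu = 0.34, 1-mu = 0.66.
mu*log(mu) = 0.34*log(0.34) = -0.366795.
(1-mu)*log(1-mu) = 0.66*log(0.66) = -0.27424.
A* = -0.366795 + -0.27424 = -0.6410

-0.6410


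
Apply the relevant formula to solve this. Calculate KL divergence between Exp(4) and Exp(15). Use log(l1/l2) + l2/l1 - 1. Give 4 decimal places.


KL divergence for exponential family:
KL = log(l1/l2) + l2/l1 - 1.
log(4/15) = -1.321756.
15/4 = 3.75.
KL = -1.321756 + 3.75 - 1 = 1.4282

1.4282


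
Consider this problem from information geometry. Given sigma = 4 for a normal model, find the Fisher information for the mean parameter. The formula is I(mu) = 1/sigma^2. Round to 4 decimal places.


The Fisher information for the mean of a normal distribution is I(mu) = 1/sigma^2.
sigma = 4, so sigma^2 = 16.
I(mu) = 1/16 = 0.0625

0.0625


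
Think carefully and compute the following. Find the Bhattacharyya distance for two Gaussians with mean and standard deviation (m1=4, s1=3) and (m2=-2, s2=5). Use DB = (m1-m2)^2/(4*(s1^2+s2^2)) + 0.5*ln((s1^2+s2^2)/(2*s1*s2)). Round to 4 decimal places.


Bhattacharyya distance between two Gaussians:
DB = (m1-m2)^2/(4*(s1^2+s2^2)) + (1/2)*ln((s1^2+s2^2)/(2*s1*s2)).
(m1-m2)^2 = (6)^2 = 36.
s1^2+s2^2 = 9 + 25 = 34.
term1 = 36/136 = 0.264706.
term2 = 0.5*ln(34/30.0) = 0.062582.
DB = 0.264706 + 0.062582 = 0.3273

0.3273


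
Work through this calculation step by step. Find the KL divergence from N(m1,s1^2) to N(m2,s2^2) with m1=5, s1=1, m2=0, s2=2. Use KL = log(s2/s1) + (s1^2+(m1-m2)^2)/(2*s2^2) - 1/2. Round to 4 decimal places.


KL divergence between normal distributions:
KL = log(s2/s1) + (s1^2 + (m1-m2)^2)/(2*s2^2) - 1/2.
log(2/1) = 0.693147.
(1^2 + (5-0)^2)/(2*2^2) = (1 + 25)/8 = 3.25.
KL = 0.693147 + 3.25 - 0.5 = 3.4431

3.4431


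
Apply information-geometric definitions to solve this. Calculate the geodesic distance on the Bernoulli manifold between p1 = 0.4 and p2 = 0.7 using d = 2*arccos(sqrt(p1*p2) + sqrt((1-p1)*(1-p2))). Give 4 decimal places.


Geodesic distance on Bernoulli manifold:
d(p1,p2) = 2*arccos(sqrt(p1*p2) + sqrt((1-p1)*(1-p2))).
sqrt(p1*p2) = sqrt(0.4*0.7) = 0.52915.
sqrt((1-p1)*(1-p2)) = sqrt(0.6*0.3) = 0.424264.
arg = 0.52915 + 0.424264 = 0.953414.
d = 2*arccos(0.953414) = 0.6129

0.6129


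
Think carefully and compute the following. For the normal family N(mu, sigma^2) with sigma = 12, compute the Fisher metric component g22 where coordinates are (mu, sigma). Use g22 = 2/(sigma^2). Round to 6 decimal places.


For the 2-parameter normal family, the Fisher metric has:
  g11 = 1/sigma^2, g22 = 2/sigma^2.
sigma = 12, sigma^2 = 144.
g22 = 0.013889

0.013889


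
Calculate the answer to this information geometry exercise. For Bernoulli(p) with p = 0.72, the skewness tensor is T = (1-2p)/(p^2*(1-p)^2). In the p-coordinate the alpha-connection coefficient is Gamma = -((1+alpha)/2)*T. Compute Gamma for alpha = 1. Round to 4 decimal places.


Skewness (Amari-Chentsov) tensor: T = (1-2p)/(p^2*(1-p)^2).
p = 0.72, 1-2p = -0.44, p^2 = 0.5184, (1-p)^2 = 0.0784.
T = -0.44/(0.5184 * 0.0784) = -10.82609.
In the p-coordinate, Gamma^(alpha) = Gamma^(0) - (alpha/2)*T with Gamma^(0) = (1/2)*g'(p) = -T/2,
so Gamma^(alpha) = -((1+alpha)/2)*T.
alpha = 1, -(1+alpha)/2 = -1.0.
Gamma = -1.0 * -10.82609 = 10.8261

10.8261


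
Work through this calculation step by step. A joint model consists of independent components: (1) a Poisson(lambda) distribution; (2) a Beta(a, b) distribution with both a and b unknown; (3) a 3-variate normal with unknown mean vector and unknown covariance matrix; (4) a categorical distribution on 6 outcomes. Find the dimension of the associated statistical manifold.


The dimension of a statistical manifold equals the number of free
(independent) real parameters of the model. For a product of independent
blocks the parameter counts add.
- Poisson (lambda): 1.
- Beta (a, b): 2.
- 3-variate normal: 3 (mean) + 3*4/2 = 6 (symmetric covariance) = 9.
- categorical on 6 outcomes (probabilities sum to 1): 6-1 = 5.
Total = 1 + 2 + 9 + 5 = 17.
Dimension = 17

17


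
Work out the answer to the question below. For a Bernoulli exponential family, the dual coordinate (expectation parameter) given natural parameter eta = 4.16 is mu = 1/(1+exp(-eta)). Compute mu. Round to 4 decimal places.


Dual coordinate (expectation parameter) for Bernoulli:
mu = 1/(1+exp(-eta)).
eta = 4.16.
exp(-eta) = exp(-4.16) = 0.015608.
mu = 1/(1+0.015608) = 0.9846

0.9846


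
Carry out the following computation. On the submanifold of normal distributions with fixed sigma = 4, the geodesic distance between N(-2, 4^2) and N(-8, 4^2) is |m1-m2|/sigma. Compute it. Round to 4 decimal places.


On the fixed-variance normal subfamily, geodesic distance = |m1-m2|/sigma.
|-2 - -8| = 6.
sigma = 4.
d = 6/4 = 1.5000

1.5000


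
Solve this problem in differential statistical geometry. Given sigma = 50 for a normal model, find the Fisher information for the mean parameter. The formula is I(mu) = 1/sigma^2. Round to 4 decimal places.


The Fisher information for the mean of a normal distribution is I(mu) = 1/sigma^2.
sigma = 50, so sigma^2 = 2500.
I(mu) = 1/2500 = 0.0004

0.0004


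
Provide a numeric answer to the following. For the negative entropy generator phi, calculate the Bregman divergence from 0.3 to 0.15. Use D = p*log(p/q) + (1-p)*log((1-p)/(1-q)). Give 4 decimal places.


Bregman divergence with negative entropy generator:
D = p*log(p/q) + (1-p)*log((1-p)/(1-q)).
p = 0.3, q = 0.15.
p*log(p/q) = 0.3*log(0.3/0.15) = 0.207944.
(1-p)*log((1-p)/(1-q)) = 0.7*log(0.7/0.85) = -0.135909.
D = 0.207944 + -0.135909 = 0.0720

0.0720


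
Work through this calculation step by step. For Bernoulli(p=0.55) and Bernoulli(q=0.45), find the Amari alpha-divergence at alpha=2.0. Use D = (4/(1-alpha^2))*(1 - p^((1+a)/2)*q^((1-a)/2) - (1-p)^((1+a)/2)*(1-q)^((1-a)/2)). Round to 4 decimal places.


Amari alpha-divergence:
D = (4/(1-alpha^2))*(1 - p^((1+a)/2)*q^((1-a)/2) - (1-p)^((1+a)/2)*(1-q)^((1-a)/2)).
alpha = 2.0, p = 0.55, q = 0.45.
e1 = (1+alpha)/2 = 1.5, e2 = (1-alpha)/2 = -0.5.
t1 = p^e1 * q^e2 = 0.55^1.5 * 0.45^-0.5 = 0.608048.
t2 = (1-p)^e1 * (1-q)^e2 = 0.45^1.5 * 0.55^-0.5 = 0.40704.
4/(1-alpha^2) = -1.333333.
D = -1.333333*(1 - 0.608048 - 0.40704) = 0.0201

0.0201


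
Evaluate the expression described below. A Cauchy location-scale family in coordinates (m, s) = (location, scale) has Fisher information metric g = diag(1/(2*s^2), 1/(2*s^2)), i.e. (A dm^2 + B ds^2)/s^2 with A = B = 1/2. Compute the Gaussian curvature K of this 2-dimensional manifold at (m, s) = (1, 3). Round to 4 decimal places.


The metric has the form g = (A dm^2 + B ds^2)/s^2 with A = 1/2, B = 1/2.
Substitute u = sqrt(A/B)*m: g = B*(du^2 + ds^2)/s^2, i.e. B times the
Poincare upper half-plane metric, which has constant Gaussian curvature -1.
Scaling a 2D metric by a constant c divides the Gaussian curvature by c,
so K = -1/B = -1/(1/2) = -2.0000 everywhere (the point (m, s) = (1, 3) is irrelevant:
the curvature is constant).
The requested Gaussian curvature is K = -2.0000.

-2.0000


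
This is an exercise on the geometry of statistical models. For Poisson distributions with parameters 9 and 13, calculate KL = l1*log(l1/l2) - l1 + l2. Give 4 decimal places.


KL divergence for Poisson:
KL = l1*log(l1/l2) - l1 + l2.
l1 = 9, l2 = 13.
log(9/13) = -0.367725.
l1*log(l1/l2) = 9 * -0.367725 = -3.309523.
KL = -3.309523 - 9 + 13 = 0.6905

0.6905


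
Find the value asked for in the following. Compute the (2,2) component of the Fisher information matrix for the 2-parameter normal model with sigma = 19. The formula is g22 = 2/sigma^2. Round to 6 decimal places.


For the 2-parameter normal family, the Fisher metric has:
  g11 = 1/sigma^2, g22 = 2/sigma^2.
sigma = 19, sigma^2 = 361.
g22 = 0.005540

0.005540


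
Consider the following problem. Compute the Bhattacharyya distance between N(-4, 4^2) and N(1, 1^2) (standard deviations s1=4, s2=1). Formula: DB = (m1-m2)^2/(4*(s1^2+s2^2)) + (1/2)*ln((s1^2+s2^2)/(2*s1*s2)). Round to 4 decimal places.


Bhattacharyya distance between two Gaussians:
DB = (m1-m2)^2/(4*(s1^2+s2^2)) + (1/2)*ln((s1^2+s2^2)/(2*s1*s2)).
(m1-m2)^2 = (-5)^2 = 25.
s1^2+s2^2 = 16 + 1 = 17.
term1 = 25/68 = 0.367647.
term2 = 0.5*ln(17/8.0) = 0.376886.
DB = 0.367647 + 0.376886 = 0.7445

0.7445


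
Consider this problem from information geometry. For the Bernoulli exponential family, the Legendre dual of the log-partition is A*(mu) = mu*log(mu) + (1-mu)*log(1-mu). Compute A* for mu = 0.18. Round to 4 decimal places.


Legendre transform for Bernoulli:
A*(mu) = mu*log(mu) + (1-mu)*log(1-mu).
mu = 0.18, 1-mu = 0.82.
mu*log(mu) = 0.18*log(0.18) = -0.308664.
(1-mu)*log(1-mu) = 0.82*log(0.82) = -0.16273.
A* = -0.308664 + -0.16273 = -0.4714

-0.4714


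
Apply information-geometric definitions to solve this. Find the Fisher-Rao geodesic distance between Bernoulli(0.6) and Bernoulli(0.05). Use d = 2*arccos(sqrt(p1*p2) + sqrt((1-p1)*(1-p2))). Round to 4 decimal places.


Geodesic distance on Bernoulli manifold:
d(p1,p2) = 2*arccos(sqrt(p1*p2) + sqrt((1-p1)*(1-p2))).
sqrt(p1*p2) = sqrt(0.6*0.05) = 0.173205.
sqrt((1-p1)*(1-p2)) = sqrt(0.4*0.95) = 0.616441.
arg = 0.173205 + 0.616441 = 0.789646.
d = 2*arccos(0.789646) = 1.3211

1.3211


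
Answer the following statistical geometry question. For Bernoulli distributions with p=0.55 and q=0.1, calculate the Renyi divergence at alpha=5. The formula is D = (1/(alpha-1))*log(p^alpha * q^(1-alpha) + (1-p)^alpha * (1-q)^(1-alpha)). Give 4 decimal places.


Renyi divergence of order alpha between Bernoulli distributions:
D = (1/(alpha-1))*log(p^alpha * q^(1-alpha) + (1-p)^alpha * (1-q)^(1-alpha)).
alpha = 5, p = 0.55, q = 0.1.
p^alpha * q^(1-alpha) = 0.55^5 * 0.1^-4 = 503.284375.
(1-p)^alpha * (1-q)^(1-alpha) = 0.45^5 * 0.9^-4 = 0.028125.
sum = 503.284375 + 0.028125 = 503.3125.
D = (1/4)*log(503.3125) = 1.5553

1.5553
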